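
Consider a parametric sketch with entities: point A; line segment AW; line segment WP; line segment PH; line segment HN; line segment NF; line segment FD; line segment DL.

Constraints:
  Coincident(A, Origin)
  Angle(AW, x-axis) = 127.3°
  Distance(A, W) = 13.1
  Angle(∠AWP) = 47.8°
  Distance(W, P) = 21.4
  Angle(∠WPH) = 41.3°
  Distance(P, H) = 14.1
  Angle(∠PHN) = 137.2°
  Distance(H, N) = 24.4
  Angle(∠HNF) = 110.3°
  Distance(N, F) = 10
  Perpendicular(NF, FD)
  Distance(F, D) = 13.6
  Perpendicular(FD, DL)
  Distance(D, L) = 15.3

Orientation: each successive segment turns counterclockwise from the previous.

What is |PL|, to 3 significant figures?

22.4

A is at the origin; AW runs at 127.3° with length 13.1, so W = (-7.94, 10.4). ∠AWP = 47.8° gives WP at -100° from the x-axis; with |WP| = 21.4, P = (-11.8, -10.6). ∠WPH = 41.3° gives PH at 38.2° from the x-axis; with |PH| = 14.1, H = (-0.758, -1.90). ∠PHN = 137.2° gives HN at 81.0° from the x-axis; with |HN| = 24.4, N = (3.06, 22.2). ∠HNF = 110.3° gives NF at 151° from the x-axis; with |NF| = 10.0, F = (-5.66, 27.1). The perpendicularity gives FD at right angles to NF, so FD runs at -119°; with |FD| = 13.6, D = (-12.3, 15.2). FD ⟂ DL, so DL runs at -29.3°; with |DL| = 15.3, L = (1.03, 7.74). Then |PL| = |L − P| = 22.4.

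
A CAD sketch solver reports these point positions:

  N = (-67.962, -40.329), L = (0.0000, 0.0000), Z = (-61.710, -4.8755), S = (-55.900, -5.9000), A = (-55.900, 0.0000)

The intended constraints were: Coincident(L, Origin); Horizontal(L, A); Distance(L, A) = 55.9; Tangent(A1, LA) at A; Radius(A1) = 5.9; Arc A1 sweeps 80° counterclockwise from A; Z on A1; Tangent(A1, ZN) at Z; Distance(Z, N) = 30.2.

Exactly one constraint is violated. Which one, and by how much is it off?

Distance(Z, N) = 30.2 — off by 5.80.

L = (0.00, 0.00) ✓; L.y = 0.00, A.y = 0.00 ✓; |LA| = 55.90 ✓; ∠(SA, AL) = 90.00° ✓; |SA| = 5.900 ✓; bearing(S→Z) − bearing(S→A) = 80.00° ✓; |SZ| = 5.900 ✓; ∠(SZ, ZN) = 90.00° ✓; |ZN| = 36.00 ✗.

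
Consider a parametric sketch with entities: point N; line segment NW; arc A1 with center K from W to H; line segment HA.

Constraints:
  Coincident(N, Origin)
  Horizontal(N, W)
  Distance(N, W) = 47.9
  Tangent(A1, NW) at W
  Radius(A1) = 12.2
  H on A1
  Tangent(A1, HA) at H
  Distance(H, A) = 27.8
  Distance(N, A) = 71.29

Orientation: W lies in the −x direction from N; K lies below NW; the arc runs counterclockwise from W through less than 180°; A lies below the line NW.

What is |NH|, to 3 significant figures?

61.4

N is at the origin; N and W share the same y with |NW| = 47.9 and W on the −x side, so W = (-47.9, 0.00). Tangency of A1 to NW means the radius KW is perpendicular to NW, so K = W + (0, -12.2) = (-47.9, -12.2). Since KH ⟂ HA (tangency), |KA| = √(12.2² + 27.8²) = 30.4 regardless of where H sits on A1. So A lies on both circle(N, 71.29) and circle(K, 30.4); the below-NW intersection is A = (-58.6, -40.6). H is the foot of the tangent from A: H = (-60.1, -12.9).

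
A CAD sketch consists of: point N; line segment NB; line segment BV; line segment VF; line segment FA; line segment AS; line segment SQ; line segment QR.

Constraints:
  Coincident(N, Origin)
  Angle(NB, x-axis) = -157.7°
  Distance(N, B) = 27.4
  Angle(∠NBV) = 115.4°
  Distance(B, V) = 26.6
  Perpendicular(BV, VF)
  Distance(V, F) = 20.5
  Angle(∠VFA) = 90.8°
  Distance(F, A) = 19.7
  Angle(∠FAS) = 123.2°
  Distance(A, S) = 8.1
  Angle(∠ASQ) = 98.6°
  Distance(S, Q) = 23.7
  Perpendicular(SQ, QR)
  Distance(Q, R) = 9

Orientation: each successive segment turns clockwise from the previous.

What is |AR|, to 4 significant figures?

24.93

N is at the origin; NB runs at -157.7° with length 27.4, so B = (-25.35, -10.40). ∠NBV = 115.4° gives BV at 137.7° from the x-axis; with |BV| = 26.6, V = (-45.02, 7.505). BV ⟂ VF, so VF runs at 47.70°; with |VF| = 20.5, F = (-31.23, 22.67). ∠VFA = 90.8° gives FA at -41.50° from the x-axis; with |FA| = 19.7, A = (-16.47, 9.614). ∠FAS = 123.2° gives AS at -98.30° from the x-axis; with |AS| = 8.1, S = (-17.64, 1.599). ∠ASQ = 98.6° gives SQ at -179.7° from the x-axis; with |SQ| = 23.7, Q = (-41.34, 1.475). The perpendicularity gives QR at right angles to SQ, so QR runs at 90.30°; with |QR| = 9.0, R = (-41.39, 10.47). Then |AR| = |R − A| = 24.93.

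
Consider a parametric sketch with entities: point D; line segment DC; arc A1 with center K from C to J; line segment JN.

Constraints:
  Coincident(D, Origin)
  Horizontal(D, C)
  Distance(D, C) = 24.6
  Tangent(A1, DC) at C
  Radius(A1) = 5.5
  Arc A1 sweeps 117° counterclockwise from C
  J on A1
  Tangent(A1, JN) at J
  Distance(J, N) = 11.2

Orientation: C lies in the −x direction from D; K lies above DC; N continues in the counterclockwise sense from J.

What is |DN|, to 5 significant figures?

30.617

D is at the origin; D and C share the same y with |DC| = 24.6 and C on the −x side, so C = (-24.600, 0.0000). The tangent condition forces KC to be normal to DC, so K = C + (0, 5.5) = (-24.600, 5.5000). On A1, C sits at bearing -90° from K; a 117° counterclockwise sweep puts J at bearing 27°, so J = K + 5.5·(cos 27°, sin 27°) = (-19.699, 7.9969). Tangency of A1 to JN means the radius KJ is perpendicular to JN, so JN runs along (−sin 27°, cos 27°); with |JN| = 11.2, N = (-24.784, 17.976). Then |DN| = |N − D| = 30.617.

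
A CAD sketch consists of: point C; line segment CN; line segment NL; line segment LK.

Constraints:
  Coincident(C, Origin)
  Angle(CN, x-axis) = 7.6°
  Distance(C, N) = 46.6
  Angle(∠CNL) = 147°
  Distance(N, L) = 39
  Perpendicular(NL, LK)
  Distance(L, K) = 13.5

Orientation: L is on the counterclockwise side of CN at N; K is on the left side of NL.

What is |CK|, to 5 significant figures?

78.981

C is at the origin; CN runs at 7.6° with length 46.6, so N = 46.6·(cos 7.6°, sin 7.6°) = (46.191, 6.1631). ∠CNL = 147.0°, so NL runs at 7.6° + (180° − 147.0°) = 40.600° from the x-axis; with |NL| = 39.0, L = N + 39.0·(cos 40.600°, sin 40.600°) = (75.802, 31.543). NL is perpendicular to LK; with |LK| = 13.5 on the left of NL, K = L + 13.5·(-0.65077, 0.75927) = (67.017, 41.794). Then |CK| = |K − C| = 78.981.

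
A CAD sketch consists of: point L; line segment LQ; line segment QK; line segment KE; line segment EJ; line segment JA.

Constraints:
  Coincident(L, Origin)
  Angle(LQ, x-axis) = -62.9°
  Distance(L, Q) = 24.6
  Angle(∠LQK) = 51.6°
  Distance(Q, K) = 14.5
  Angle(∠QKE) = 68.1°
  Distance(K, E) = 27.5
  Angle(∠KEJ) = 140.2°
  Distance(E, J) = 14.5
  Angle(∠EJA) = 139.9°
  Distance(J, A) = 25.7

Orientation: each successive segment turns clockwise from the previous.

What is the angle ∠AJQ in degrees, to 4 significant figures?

92.94°

L is at the origin; LQ runs at -62.9° with length 24.6, so Q = (11.21, -21.90). ∠LQK = 51.6° gives QK at 168.7° from the x-axis; with |QK| = 14.5, K = (-3.013, -19.06). ∠QKE = 68.1° gives KE at 56.80° from the x-axis; with |KE| = 27.5, E = (12.05, 3.953). ∠KEJ = 140.2° gives EJ at 17.00° from the x-axis; with |EJ| = 14.5, J = (25.91, 8.192). ∠EJA = 139.9° gives JA at -23.10° from the x-axis; with |JA| = 25.7, A = (49.55, -1.891). Then cos ∠AJQ = JA·JQ / (|JA||JQ|), giving 92.94°.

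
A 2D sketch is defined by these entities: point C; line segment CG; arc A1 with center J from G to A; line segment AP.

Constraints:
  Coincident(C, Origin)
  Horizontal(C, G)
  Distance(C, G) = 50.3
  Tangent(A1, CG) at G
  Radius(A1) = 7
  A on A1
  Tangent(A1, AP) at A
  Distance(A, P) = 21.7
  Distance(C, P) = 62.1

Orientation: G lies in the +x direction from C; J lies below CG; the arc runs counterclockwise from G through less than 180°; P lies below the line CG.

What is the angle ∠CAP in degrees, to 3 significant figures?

132°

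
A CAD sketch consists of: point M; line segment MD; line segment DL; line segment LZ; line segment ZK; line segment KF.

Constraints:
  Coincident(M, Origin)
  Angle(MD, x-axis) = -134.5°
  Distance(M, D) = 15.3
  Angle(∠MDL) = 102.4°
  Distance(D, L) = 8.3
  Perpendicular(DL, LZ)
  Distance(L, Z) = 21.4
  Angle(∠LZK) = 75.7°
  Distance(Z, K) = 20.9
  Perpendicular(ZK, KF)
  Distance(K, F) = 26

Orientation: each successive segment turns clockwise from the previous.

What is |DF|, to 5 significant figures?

10.527

M is at the origin; MD runs at -134.5° with length 15.3, so D = (-10.724, -10.913). ∠MDL = 102.4° gives DL at 147.90° from the x-axis; with |DL| = 8.3, L = (-17.755, -6.5021). The perpendicularity gives LZ at right angles to DL, so LZ runs at 57.900°; with |LZ| = 21.4, Z = (-6.3831, 11.626). ∠LZK = 75.7° gives ZK at -46.400° from the x-axis; with |ZK| = 20.9, K = (8.0300, -3.5089). The perpendicularity gives KF at right angles to ZK, so KF runs at -136.40°; with |KF| = 26.0, F = (-10.799, -21.439). Then |DF| = |F − D| = 10.527.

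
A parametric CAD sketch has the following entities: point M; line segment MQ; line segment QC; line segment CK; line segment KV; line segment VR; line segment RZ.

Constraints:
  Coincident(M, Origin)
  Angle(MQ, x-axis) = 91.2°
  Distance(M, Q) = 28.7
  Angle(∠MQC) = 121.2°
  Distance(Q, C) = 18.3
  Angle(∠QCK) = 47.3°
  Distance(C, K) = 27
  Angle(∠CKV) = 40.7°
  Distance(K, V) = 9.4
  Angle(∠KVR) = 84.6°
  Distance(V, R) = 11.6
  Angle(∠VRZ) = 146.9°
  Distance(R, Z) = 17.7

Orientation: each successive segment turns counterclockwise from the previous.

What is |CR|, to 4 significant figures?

13.59

M is at the origin; MQ runs at 91.2° with length 28.7, so Q = (-0.6010, 28.69). ∠MQC = 121.2° gives QC at 150.0° from the x-axis; with |QC| = 18.3, C = (-16.45, 37.84). ∠QCK = 47.3° gives CK at -77.30° from the x-axis; with |CK| = 27.0, K = (-10.51, 11.50). ∠CKV = 40.7° gives KV at 62.00° from the x-axis; with |KV| = 9.4, V = (-6.100, 19.80). ∠KVR = 84.6° gives VR at 157.4° from the x-axis; with |VR| = 11.6, R = (-16.81, 24.26). Then |CR| = |R − C| = 13.59.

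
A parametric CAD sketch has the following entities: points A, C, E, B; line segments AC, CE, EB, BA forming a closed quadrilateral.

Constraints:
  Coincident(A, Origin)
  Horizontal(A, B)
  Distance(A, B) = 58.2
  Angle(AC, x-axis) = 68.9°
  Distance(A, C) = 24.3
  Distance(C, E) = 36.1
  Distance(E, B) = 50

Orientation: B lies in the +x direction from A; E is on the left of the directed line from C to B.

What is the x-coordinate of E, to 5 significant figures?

36.919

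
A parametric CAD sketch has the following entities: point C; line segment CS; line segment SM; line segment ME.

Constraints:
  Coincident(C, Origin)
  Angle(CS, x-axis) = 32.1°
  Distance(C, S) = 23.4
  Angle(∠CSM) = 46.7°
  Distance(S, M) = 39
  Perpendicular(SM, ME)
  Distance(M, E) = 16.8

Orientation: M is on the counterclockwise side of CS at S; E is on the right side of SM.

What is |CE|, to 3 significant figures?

40.9

∠CSM = 46.7°, so SM runs at 32.1° + (180° − 46.7°) = 165° from the x-axis; with |SM| = 39.0, M = S + 39.0·(cos 165°, sin 165°) = (-17.9, 22.3). SM is perpendicular to ME; with |ME| = 16.8 on the right of SM, E = M + 16.8·(0.252, 0.968) = (-13.7, 38.5). Then |CE| = |E − C| = 40.9.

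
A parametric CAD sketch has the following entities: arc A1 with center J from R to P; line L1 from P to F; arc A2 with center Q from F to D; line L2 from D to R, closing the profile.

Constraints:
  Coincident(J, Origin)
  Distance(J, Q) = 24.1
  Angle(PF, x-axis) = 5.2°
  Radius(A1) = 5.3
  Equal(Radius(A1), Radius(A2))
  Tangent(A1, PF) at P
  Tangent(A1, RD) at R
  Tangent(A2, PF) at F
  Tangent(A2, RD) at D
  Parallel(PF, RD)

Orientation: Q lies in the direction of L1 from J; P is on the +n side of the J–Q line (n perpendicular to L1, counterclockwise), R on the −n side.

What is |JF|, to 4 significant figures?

24.68

The slot axis is L1's direction at 5.2°, so u = (cos 5.2°, sin 5.2°) = (0.9959, 0.09063) and n = (−sin 5.2°, cos 5.2°) = (-0.09063, 0.9959). J is at the origin and Q lies 24.1 along u from J, so Q = 24.1·u = (24.00, 2.184). Tangency of A1 to both parallel lines with radius 5.3 puts P and R at J ± 5.3·n: P = (-0.4804, 5.278), R = (0.4804, -5.278). Equal radii place F and D the same way about Q: F = Q + 5.3·n = (23.52, 7.462), D = Q − 5.3·n = (24.48, -3.094). Then |JF| = |F − J| = 24.68.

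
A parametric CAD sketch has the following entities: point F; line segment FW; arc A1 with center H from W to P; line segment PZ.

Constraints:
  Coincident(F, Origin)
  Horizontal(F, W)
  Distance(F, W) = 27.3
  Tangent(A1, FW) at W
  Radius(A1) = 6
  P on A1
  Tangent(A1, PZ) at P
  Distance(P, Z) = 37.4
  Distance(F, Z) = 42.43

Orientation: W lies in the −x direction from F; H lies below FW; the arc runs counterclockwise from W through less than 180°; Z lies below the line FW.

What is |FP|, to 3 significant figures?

33.6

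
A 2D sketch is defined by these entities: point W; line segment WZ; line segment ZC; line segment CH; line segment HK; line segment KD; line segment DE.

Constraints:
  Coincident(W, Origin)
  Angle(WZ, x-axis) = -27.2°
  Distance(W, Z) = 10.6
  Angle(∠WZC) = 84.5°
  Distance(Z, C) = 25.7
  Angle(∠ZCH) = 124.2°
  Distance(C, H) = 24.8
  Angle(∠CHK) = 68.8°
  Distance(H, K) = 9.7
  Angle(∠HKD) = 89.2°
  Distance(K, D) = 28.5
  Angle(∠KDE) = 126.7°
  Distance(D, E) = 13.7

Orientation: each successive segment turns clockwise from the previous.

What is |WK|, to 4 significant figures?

31.60

∠ZCH = 124.2° gives CH at -178.5° from the x-axis; with |CH| = 24.8, H = (-29.25, -27.12). ∠CHK = 68.8° gives HK at 70.30° from the x-axis; with |HK| = 9.7, K = (-25.98, -17.99). Then |WK| = |K − W| = 31.60.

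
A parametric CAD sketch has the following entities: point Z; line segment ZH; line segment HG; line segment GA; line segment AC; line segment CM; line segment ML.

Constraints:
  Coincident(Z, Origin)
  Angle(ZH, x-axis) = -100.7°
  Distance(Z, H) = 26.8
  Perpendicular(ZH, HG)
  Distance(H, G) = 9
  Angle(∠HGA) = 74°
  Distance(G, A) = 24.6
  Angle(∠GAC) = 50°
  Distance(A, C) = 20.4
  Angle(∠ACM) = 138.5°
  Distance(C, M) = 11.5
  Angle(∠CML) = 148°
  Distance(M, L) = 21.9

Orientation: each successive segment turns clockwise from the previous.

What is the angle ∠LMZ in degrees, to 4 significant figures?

126.8°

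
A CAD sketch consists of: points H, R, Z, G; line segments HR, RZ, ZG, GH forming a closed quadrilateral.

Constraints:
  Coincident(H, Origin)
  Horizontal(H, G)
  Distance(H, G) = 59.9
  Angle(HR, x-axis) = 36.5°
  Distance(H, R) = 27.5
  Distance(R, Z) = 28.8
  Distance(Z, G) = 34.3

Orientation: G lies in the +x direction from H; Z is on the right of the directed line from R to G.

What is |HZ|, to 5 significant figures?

30.168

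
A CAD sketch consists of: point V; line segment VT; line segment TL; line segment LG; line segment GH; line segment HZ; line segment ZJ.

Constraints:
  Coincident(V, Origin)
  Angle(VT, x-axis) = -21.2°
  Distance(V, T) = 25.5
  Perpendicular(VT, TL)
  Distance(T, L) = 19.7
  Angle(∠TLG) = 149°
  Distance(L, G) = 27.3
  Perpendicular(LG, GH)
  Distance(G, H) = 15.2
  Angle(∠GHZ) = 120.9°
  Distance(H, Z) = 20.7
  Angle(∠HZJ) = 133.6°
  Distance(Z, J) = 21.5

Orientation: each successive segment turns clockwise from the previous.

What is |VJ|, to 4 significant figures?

14.04

V is at the origin; VT runs at -21.2° with length 25.5, so T = (23.77, -9.221). VT ⟂ TL, so TL runs at -111.2°; with |TL| = 19.7, L = (16.65, -27.59). ∠TLG = 149.0° gives LG at -142.2° from the x-axis; with |LG| = 27.3, G = (-4.921, -44.32). LG ⟂ GH, so GH runs at 127.8°; with |GH| = 15.2, H = (-14.24, -32.31). ∠GHZ = 120.9° gives HZ at 68.70° from the x-axis; with |HZ| = 20.7, Z = (-6.718, -13.02). ∠HZJ = 133.6° gives ZJ at 22.30° from the x-axis; with |ZJ| = 21.5, J = (13.17, -4.866). Then |VJ| = |J − V| = 14.04.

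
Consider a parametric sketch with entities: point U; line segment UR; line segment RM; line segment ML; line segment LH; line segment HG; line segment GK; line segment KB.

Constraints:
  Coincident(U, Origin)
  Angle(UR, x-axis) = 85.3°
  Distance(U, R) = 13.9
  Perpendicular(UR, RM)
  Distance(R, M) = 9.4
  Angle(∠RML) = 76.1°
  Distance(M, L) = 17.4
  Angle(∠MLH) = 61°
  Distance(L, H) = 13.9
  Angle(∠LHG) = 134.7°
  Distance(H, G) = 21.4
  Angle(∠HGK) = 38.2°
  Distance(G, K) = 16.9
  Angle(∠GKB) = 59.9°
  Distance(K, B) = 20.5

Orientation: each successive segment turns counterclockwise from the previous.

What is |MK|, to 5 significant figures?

4.2931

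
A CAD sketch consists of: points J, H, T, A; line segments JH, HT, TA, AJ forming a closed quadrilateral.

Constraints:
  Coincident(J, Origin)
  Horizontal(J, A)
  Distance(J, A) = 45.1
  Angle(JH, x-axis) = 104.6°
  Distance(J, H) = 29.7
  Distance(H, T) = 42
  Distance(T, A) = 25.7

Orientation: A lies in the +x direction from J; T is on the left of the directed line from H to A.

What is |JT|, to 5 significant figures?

41.317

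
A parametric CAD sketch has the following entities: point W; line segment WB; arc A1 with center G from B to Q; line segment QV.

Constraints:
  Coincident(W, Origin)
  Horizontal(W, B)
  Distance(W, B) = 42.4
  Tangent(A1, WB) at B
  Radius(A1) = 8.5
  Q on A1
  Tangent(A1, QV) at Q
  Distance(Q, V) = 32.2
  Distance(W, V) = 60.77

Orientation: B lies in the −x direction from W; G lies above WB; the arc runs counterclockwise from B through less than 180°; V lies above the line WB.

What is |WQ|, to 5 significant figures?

36.058

W is at the origin; W and B share the same y with |WB| = 42.4 and B on the −x side, so B = (-42.400, 0.0000). Tangency of A1 to WB means the radius GB is perpendicular to WB, so G = B + (0, 8.5) = (-42.400, 8.5000). Since GQ ⟂ QV (tangency), |GV| = √(8.5² + 32.2²) = 33.303 regardless of where Q sits on A1. So V lies on both circle(W, 60.77) and circle(G, 33.303); the above-WB intersection is V = (-44.151, 41.757). Q is the foot of the tangent from V: Q = (-34.307, 11.099).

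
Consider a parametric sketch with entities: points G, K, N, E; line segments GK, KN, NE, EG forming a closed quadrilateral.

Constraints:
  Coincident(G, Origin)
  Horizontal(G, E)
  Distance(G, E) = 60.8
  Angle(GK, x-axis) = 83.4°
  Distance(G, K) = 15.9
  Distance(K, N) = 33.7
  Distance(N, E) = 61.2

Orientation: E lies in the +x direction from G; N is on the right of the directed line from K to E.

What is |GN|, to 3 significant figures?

18.0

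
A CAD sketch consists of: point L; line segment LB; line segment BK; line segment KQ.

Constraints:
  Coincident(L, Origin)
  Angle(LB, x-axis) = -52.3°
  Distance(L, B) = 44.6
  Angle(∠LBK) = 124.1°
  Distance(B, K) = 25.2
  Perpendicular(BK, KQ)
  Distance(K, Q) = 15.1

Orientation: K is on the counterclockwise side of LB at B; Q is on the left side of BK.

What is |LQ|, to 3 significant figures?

54.7

L is at the origin; LB runs at -52.3° with length 44.6, so B = 44.6·(cos -52.3°, sin -52.3°) = (27.3, -35.3). ∠LBK = 124.1°, so BK runs at -52.3° + (180° − 124.1°) = 3.60° from the x-axis; with |BK| = 25.2, K = B + 25.2·(cos 3.60°, sin 3.60°) = (52.4, -33.7). The perpendicularity gives KQ at right angles to BK; with |KQ| = 15.1 on the left of BK, Q = K + 15.1·(-0.0628, 0.998) = (51.5, -18.6). Then |LQ| = |Q − L| = 54.7.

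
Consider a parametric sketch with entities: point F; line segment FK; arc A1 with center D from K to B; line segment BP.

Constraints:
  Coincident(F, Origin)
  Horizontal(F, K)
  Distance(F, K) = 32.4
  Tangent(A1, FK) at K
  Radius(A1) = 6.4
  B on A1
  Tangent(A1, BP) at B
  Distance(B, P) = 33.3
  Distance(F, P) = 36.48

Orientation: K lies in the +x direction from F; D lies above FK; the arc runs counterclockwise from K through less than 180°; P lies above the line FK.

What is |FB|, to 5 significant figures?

38.453

Checks: |DB| = 6.400 ✓; ∠(DB, BP) = 90.00° ✓; |BP| = 33.30 ✓; |FP| = 36.48 ✓.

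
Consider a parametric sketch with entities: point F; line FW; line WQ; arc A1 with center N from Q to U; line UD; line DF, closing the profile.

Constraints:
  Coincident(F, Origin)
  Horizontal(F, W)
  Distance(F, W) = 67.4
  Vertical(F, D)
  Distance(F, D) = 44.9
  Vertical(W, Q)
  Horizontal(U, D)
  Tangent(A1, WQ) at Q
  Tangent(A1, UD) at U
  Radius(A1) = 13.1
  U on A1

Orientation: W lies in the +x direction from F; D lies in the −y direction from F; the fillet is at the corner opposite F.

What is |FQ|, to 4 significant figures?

74.53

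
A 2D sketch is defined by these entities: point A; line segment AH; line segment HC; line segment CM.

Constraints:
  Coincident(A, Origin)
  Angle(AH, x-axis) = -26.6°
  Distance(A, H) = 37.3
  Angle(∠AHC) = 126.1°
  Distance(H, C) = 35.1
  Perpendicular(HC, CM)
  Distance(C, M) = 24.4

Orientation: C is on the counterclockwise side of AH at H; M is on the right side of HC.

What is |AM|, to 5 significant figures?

78.944

A is at the origin; AH runs at -26.6° with length 37.3, so H = 37.3·(cos -26.6°, sin -26.6°) = (33.352, -16.701). ∠AHC = 126.1°, so HC runs at -26.6° + (180° − 126.1°) = 27.300° from the x-axis; with |HC| = 35.1, C = H + 35.1·(cos 27.300°, sin 27.300°) = (64.542, -0.60281). The perpendicularity gives CM at right angles to HC; with |CM| = 24.4 on the right of HC, M = C + 24.4·(0.45865, -0.88862) = (75.733, -22.285). Then |AM| = |M − A| = 78.944.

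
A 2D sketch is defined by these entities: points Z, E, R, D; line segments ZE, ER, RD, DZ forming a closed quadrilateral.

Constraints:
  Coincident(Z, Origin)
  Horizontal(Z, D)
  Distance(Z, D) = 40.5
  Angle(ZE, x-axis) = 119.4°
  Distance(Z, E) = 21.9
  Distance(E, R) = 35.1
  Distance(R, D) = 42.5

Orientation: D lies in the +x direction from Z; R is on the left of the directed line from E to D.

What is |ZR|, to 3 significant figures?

41.8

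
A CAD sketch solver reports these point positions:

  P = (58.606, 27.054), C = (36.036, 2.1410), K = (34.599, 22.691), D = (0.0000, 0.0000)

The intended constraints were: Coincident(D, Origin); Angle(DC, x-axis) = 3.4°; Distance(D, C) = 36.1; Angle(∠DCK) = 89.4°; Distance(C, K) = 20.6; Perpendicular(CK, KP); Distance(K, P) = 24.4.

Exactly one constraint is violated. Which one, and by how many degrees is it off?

Perpendicular(CK, KP) — off by 6.30°.

D = (0.00, 0.00) ✓; DC at 3.400° ✓; |DC| = 36.10 ✓; ∠DCK = 89.40° ✓; |CK| = 20.60 ✓; ∠(CK, KP) = 83.70° ✗; |KP| = 24.40 ✓.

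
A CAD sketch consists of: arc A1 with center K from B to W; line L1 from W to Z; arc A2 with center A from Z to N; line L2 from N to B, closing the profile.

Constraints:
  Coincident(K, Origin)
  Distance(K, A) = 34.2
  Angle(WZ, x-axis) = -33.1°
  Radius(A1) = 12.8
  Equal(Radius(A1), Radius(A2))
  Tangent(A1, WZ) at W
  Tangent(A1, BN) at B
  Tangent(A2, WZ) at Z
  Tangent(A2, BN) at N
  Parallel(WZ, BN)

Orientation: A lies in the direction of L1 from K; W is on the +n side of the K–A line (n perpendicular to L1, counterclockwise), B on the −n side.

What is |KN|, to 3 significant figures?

36.5

Tangency of A1 to both parallel lines with radius 12.8 puts W and B at K ± 12.8·n: W = (6.99, 10.7), B = (-6.99, -10.7). Equal radii place Z and N the same way about A: Z = A + 12.8·n = (35.6, -7.95), N = A − 12.8·n = (21.7, -29.4). Then |KN| = |N − K| = 36.5.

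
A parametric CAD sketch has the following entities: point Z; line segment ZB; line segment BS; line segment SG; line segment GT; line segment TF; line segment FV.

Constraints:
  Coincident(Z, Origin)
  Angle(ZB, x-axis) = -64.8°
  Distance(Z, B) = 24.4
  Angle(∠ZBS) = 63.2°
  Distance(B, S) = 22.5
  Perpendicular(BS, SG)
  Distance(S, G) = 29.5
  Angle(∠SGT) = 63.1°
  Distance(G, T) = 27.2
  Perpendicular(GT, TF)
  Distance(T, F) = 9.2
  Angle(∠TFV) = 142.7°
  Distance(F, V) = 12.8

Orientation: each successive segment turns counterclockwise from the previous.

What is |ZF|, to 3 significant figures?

15.4

Z is at the origin; ZB runs at -64.8° with length 24.4, so B = (10.4, -22.1). ∠ZBS = 63.2° gives BS at 52.0° from the x-axis; with |BS| = 22.5, S = (24.2, -4.35). BS ⟂ SG, so SG runs at 142°; with |SG| = 29.5, G = (0.995, 13.8). ∠SGT = 63.1° gives GT at -101° from the x-axis; with |GT| = 27.2, T = (-4.24, -12.9). GT ⟂ TF, so TF runs at -11.1°; with |TF| = 9.2, F = (4.79, -14.6). Then |ZF| = |F − Z| = 15.4.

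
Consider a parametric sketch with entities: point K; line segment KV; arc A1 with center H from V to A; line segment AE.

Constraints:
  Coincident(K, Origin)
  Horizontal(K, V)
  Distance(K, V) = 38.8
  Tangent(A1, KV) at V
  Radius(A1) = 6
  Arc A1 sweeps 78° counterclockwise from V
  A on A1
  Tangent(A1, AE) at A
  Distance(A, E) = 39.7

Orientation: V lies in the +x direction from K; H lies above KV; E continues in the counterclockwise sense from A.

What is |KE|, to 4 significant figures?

68.56

On A1, V sits at bearing -90° from H; a 78° counterclockwise sweep puts A at bearing -12°, so A = H + 6.0·(cos -12°, sin -12°) = (44.67, 4.753). Since A1 is tangent to AE there, HA ⟂ AE, so AE runs along (−sin -12°, cos -12°); with |AE| = 39.7, E = (52.92, 43.58). Then |KE| = |E − K| = 68.56.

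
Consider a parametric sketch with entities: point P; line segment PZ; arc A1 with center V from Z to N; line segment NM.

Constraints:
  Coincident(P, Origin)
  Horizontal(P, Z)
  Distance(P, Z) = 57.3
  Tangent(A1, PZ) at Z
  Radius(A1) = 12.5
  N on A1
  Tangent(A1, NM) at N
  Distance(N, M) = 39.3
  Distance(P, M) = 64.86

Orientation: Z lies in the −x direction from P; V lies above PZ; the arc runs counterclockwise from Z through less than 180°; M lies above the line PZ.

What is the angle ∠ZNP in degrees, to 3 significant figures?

124°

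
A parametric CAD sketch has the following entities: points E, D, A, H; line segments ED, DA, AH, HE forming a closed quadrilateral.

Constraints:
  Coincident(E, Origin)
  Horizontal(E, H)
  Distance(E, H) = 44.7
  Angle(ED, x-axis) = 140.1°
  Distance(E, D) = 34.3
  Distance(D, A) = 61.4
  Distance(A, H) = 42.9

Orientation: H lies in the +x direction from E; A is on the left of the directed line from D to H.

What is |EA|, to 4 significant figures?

52.05

Checks: ED at 140.1° ✓; |DA| = 61.40 ✓; |AH| = 42.90 ✓.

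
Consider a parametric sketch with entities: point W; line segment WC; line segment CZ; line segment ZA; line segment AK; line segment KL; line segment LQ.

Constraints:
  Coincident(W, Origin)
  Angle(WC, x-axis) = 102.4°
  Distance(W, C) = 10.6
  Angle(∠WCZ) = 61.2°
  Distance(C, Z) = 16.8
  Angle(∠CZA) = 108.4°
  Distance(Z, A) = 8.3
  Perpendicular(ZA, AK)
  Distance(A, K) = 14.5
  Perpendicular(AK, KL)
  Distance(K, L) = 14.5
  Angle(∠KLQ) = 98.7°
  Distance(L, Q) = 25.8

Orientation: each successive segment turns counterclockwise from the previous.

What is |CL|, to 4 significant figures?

1.698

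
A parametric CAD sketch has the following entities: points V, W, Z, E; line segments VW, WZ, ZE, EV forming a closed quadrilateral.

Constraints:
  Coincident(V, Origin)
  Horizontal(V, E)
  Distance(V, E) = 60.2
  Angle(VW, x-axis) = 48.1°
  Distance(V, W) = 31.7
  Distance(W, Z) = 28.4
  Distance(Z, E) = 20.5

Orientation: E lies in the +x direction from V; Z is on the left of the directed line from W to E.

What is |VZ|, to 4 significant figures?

51.69

Checks: |WZ| = 28.40 ✓; |ZE| = 20.50 ✓.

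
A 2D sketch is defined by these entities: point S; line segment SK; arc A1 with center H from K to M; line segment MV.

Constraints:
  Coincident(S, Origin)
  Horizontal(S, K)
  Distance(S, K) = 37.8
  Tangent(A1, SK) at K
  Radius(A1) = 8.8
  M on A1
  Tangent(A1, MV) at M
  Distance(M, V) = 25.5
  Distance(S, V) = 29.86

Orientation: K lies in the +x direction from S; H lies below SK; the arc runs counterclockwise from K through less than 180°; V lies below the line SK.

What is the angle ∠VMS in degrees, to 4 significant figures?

63.33°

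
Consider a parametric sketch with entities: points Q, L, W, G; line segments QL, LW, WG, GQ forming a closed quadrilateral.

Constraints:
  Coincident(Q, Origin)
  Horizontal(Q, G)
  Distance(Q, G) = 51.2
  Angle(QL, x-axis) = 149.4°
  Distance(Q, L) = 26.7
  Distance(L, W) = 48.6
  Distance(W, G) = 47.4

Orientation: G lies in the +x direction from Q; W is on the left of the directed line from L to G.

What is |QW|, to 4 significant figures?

41.17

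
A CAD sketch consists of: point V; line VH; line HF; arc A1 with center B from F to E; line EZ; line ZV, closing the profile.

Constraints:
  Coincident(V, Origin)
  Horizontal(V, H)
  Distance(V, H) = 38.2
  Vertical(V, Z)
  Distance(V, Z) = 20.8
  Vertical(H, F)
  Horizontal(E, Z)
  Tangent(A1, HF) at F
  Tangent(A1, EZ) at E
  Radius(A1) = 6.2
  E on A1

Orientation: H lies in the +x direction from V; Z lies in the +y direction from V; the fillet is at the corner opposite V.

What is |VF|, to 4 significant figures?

40.89

The virtual corner opposite V is at (38.20, 20.80). The tangent condition forces BF to be normal to HF and the tangent condition forces BE to be normal to EZ, with radius 6.2, so the center B sits 6.2 in from both sides at B = (32.00, 14.60). That places the tangent points at F = (38.20, 14.60) on HF and E = (32.00, 20.80) on EZ. Then |VF| = |F − V| = 40.89.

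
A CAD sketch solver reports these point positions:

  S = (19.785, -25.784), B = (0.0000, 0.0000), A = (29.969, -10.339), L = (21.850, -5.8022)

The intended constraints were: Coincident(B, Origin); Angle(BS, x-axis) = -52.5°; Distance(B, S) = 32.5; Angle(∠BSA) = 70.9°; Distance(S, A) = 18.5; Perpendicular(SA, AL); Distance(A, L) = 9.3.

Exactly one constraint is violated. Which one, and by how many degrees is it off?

Perpendicular(SA, AL) — off by 4.20°.

B = (0.00, 0.00) ✓; BS at -52.50° ✓; |BS| = 32.50 ✓; ∠BSA = 70.90° ✓; |SA| = 18.50 ✓; ∠(SA, AL) = 94.20° ✗; |AL| = 9.301 ✓.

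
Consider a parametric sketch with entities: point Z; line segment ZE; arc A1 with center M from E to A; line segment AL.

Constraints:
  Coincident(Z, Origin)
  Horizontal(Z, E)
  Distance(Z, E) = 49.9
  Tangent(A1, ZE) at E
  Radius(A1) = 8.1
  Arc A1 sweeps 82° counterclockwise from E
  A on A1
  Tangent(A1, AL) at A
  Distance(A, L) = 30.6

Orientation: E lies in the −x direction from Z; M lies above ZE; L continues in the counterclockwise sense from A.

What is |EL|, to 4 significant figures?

39.25

Z is at the origin; Z and E share the same y with |ZE| = 49.9 and E on the −x side, so E = (-49.90, 0.000). The tangent condition forces ME to be normal to ZE, so M = E + (0, 8.1) = (-49.90, 8.100). On A1, E sits at bearing -90° from M; an 82° counterclockwise sweep puts A at bearing -8°, so A = M + 8.1·(cos -8°, sin -8°) = (-41.88, 6.973). Tangency of A1 to AL means the radius MA is perpendicular to AL, so AL runs along (−sin -8°, cos -8°); with |AL| = 30.6, L = (-37.62, 37.27). Then |EL| = |L − E| = 39.25.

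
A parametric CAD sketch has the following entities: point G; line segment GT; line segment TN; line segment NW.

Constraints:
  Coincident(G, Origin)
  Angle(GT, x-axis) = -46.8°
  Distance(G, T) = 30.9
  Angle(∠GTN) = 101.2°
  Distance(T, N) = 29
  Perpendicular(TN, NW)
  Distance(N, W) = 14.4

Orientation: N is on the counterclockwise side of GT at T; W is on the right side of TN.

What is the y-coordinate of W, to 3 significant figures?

-19.4

G is at the origin; GT runs at -46.8° with length 30.9, so T = 30.9·(cos -46.8°, sin -46.8°) = (21.2, -22.5). ∠GTN = 101.2°, so TN runs at -46.8° + (180° − 101.2°) = 32.0° from the x-axis; with |TN| = 29.0, N = T + 29.0·(cos 32.0°, sin 32.0°) = (45.7, -7.16). TN is perpendicular to NW; with |NW| = 14.4 on the right of TN, W = N + 14.4·(0.530, -0.848) = (53.4, -19.4). So W.y = -19.4.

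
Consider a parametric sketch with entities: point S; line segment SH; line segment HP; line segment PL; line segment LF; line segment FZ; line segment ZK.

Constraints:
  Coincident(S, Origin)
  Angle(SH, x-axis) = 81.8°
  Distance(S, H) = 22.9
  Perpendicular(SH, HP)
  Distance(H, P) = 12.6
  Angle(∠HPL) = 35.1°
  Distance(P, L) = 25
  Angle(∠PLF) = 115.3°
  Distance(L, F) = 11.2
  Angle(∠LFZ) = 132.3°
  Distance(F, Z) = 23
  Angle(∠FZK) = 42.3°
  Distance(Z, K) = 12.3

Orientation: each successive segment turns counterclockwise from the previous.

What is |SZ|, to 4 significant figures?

42.95

S is at the origin; SH runs at 81.8° with length 22.9, so H = (3.266, 22.67). SH is perpendicular to HP, so HP runs at 171.8°; with |HP| = 12.6, P = (-9.205, 24.46). ∠HPL = 35.1° gives PL at -43.30° from the x-axis; with |PL| = 25.0, L = (8.989, 7.318). ∠PLF = 115.3° gives LF at 21.40° from the x-axis; with |LF| = 11.2, F = (19.42, 11.40). ∠LFZ = 132.3° gives FZ at 69.10° from the x-axis; with |FZ| = 23.0, Z = (27.62, 32.89). Then |SZ| = |Z − S| = 42.95.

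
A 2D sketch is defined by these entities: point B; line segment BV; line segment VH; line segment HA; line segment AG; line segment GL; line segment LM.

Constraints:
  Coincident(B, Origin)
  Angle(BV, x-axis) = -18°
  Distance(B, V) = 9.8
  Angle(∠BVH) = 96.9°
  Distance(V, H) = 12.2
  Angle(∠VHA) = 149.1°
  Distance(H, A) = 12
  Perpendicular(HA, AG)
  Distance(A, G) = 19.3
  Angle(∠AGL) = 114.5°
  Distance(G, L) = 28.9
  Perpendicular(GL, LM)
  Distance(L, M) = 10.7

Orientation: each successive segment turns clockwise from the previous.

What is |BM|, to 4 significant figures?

13.79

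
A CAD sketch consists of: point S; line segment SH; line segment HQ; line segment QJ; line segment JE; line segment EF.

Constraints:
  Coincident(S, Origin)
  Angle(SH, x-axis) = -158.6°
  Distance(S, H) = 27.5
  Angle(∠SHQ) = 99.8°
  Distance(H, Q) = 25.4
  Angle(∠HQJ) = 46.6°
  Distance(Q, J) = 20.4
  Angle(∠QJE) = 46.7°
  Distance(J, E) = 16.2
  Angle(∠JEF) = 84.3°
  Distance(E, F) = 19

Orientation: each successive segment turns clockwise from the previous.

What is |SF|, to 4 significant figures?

43.92

S is at the origin; SH runs at -158.6° with length 27.5, so H = (-25.60, -10.03). ∠SHQ = 99.8° gives HQ at 121.2° from the x-axis; with |HQ| = 25.4, Q = (-38.76, 11.69). ∠HQJ = 46.6° gives QJ at -12.20° from the x-axis; with |QJ| = 20.4, J = (-18.82, 7.381). ∠QJE = 46.7° gives JE at -145.5° from the x-axis; with |JE| = 16.2, E = (-32.17, -1.795). ∠JEF = 84.3° gives EF at 118.8° from the x-axis; with |EF| = 19.0, F = (-41.33, 14.86). Then |SF| = |F − S| = 43.92.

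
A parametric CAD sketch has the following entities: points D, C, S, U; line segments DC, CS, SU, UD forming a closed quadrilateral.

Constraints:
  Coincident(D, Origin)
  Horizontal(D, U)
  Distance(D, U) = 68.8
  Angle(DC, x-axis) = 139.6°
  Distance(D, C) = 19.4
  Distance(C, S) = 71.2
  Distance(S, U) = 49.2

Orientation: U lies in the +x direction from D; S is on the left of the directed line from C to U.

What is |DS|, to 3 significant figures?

66.2

D is at the origin; D and U share the same y with |DU| = 68.8 and U in +x, so U = (68.8, 0). DC runs at 139.6° with |DC| = 19.4, so C = (-14.8, 12.6). S is determined by |CS| = 71.2 and |SU| = 49.2 together: it lies at the intersection of circle(C, 71.2) and circle(U, 49.2). With |CU| = 84.5, the foot of the radical line on CU is 57.9 from C and the perpendicular offset is √(71.2² − 57.9²) = 41.4. Taking the left-of-CU solution: S = (48.7, 44.9).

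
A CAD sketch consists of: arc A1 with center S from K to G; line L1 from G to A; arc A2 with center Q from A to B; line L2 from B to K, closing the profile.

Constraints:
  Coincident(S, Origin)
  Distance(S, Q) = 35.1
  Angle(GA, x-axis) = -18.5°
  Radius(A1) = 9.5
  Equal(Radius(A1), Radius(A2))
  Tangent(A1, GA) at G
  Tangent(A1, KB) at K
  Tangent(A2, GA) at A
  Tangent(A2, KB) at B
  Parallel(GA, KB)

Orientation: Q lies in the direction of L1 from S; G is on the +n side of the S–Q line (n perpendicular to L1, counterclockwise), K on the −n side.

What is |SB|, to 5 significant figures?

36.363

The slot axis is L1's direction at -18.5°, so u = (cos -18.5°, sin -18.5°) = (0.94832, -0.31730) and n = (−sin -18.5°, cos -18.5°) = (0.31730, 0.94832). S is at the origin and Q lies 35.1 along u from S, so Q = 35.1·u = (33.286, -11.137). Tangency of A1 to both parallel lines with radius 9.5 puts G and K at S ± 9.5·n: G = (3.0144, 9.0091), K = (-3.0144, -9.0091). Equal radii place A and B the same way about Q: A = Q + 9.5·n = (36.301, -2.1283), B = Q − 9.5·n = (30.272, -20.146). Then |SB| = |B − S| = 36.363.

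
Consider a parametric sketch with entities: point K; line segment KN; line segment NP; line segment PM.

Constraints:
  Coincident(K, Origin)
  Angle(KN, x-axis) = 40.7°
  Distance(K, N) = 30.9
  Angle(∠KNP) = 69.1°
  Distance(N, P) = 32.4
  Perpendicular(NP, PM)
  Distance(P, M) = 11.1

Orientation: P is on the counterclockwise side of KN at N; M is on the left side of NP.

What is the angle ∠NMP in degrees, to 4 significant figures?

71.09°

K is at the origin; KN runs at 40.7° with length 30.9, so N = 30.9·(cos 40.7°, sin 40.7°) = (23.43, 20.15). ∠KNP = 69.1°, so NP runs at 40.7° + (180° − 69.1°) = 151.6° from the x-axis; with |NP| = 32.4, P = N + 32.4·(cos 151.6°, sin 151.6°) = (-5.074, 35.56). NP ⟂ PM; with |PM| = 11.1 on the left of NP, M = P + 11.1·(-0.4756, -0.8796) = (-10.35, 25.80). Then cos ∠NMP = MN·MP / (|MN||MP|), giving 71.09°.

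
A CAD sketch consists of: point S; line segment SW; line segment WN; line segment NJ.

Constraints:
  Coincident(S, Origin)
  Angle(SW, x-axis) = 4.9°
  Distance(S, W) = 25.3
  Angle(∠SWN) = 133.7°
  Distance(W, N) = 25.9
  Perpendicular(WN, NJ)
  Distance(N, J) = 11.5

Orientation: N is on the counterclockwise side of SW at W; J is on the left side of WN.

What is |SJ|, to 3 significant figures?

43.9

S is at the origin; SW runs at 4.9° with length 25.3, so W = 25.3·(cos 4.9°, sin 4.9°) = (25.2, 2.16). ∠SWN = 133.7°, so WN runs at 4.9° + (180° − 133.7°) = 51.2° from the x-axis; with |WN| = 25.9, N = W + 25.9·(cos 51.2°, sin 51.2°) = (41.4, 22.3). WN ⟂ NJ; with |NJ| = 11.5 on the left of WN, J = N + 11.5·(-0.779, 0.627) = (32.5, 29.6). Then |SJ| = |J − S| = 43.9.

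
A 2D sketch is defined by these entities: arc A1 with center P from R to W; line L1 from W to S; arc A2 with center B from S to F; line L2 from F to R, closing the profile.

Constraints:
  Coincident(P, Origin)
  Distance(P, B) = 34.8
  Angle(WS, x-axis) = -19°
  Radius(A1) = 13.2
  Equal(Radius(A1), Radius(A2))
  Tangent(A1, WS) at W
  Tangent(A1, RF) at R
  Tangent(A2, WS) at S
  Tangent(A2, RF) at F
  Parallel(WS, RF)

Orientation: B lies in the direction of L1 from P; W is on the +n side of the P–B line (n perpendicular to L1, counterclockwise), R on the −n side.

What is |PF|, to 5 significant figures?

37.219

The slot axis is L1's direction at -19.0°, so u = (cos -19.0°, sin -19.0°) = (0.94552, -0.32557) and n = (−sin -19.0°, cos -19.0°) = (0.32557, 0.94552). P is at the origin and B lies 34.8 along u from P, so B = 34.8·u = (32.904, -11.330). Tangency of A1 to both parallel lines with radius 13.2 puts W and R at P ± 13.2·n: W = (4.2975, 12.481), R = (-4.2975, -12.481). Equal radii place S and F the same way about B: S = B + 13.2·n = (37.202, 1.1511), F = B − 13.2·n = (28.607, -23.811). Then |PF| = |F − P| = 37.219.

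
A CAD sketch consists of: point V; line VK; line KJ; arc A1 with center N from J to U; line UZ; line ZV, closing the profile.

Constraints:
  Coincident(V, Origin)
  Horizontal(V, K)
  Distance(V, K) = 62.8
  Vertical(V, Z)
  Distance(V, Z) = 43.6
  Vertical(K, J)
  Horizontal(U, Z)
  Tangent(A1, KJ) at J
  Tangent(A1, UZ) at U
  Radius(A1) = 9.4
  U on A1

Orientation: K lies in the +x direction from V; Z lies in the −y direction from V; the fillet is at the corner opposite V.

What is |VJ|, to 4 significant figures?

71.51

V is at the origin; VK is horizontal with |VK| = 62.8 and K on the +x side, so K = (62.80, 0.000). VZ is vertical with |VZ| = 43.6 and Z on the −y side, so Z = (0.000, -43.60). The virtual corner opposite V is at (62.80, -43.60). Tangency of A1 to KJ means the radius NJ is perpendicular to KJ and A1 meets UZ tangentially, so NU is at right angles to UZ, with radius 9.4, so the center N sits 9.4 in from both sides at N = (53.40, -34.20). That places the tangent points at J = (62.80, -34.20) on KJ and U = (53.40, -43.60) on UZ. Then |VJ| = |J − V| = 71.51.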